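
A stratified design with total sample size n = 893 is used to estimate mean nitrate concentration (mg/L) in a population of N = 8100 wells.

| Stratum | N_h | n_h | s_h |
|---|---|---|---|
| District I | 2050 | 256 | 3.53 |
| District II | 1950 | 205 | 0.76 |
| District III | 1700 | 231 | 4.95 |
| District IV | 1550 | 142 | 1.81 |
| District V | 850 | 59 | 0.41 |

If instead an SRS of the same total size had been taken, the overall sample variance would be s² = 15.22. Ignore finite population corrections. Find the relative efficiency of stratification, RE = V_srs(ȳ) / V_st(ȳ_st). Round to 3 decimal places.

V̂(ȳ_st) = Σ W_h² s_h²/n_h, with W_h = N_h/N and N = 8100:
  stratum District I: (2050/8100)²·3.53²/256 = 0.00311779
  stratum District II: (1950/8100)²·0.76²/205 = 0.000163295
  stratum District III: (1700/8100)²·4.95²/231 = 0.00467225
  stratum District IV: (1550/8100)²·1.81²/142 = 0.000844816
  stratum District V: (850/8100)²·0.41²/59 = 3.1375e-05
V_st = 0.00882953
V_srs = s²/n = 15.22/893 = 0.0170437
Relative efficiency = V_srs / V_st = 0.0170437/0.00882953 = 1.9303

RE ≈ 1.930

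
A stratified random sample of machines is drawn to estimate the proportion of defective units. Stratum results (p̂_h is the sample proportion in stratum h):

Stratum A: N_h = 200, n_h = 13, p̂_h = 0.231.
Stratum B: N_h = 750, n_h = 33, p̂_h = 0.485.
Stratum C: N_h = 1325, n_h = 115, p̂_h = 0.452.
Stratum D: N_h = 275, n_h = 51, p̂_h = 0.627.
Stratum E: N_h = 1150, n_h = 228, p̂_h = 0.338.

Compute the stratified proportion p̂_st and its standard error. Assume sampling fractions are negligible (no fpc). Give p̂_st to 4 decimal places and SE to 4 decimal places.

p̂_st ≈ 0.4243, SE ≈ 0.0276

N = 3700; stratum weights W_h = N_h/N.
p̂_st = Σ W_h p̂_h = (200·0.231 + 750·0.485 + 1325·0.452 + 275·0.627 + 1150·0.338)/3700 = 0.42432
V̂(p̂_st) = Σ W_h² p̂_h(1−p̂_h)/(n_h−1):
  stratum A: (200/3700)²·0.231·0.769/12 = 4.32527e-05
  stratum B: (750/3700)²·0.485·0.515/32 = 0.000320714
  stratum C: (1325/3700)²·0.452·0.548/114 = 0.000278639
  stratum D: (275/3700)²·0.627·0.373/50 = 2.58386e-05
  stratum E: (1150/3700)²·0.338·0.662/227 = 9.52228e-05
V̂(p̂_st) = 0.000763668; SE = √V̂ = 0.0276345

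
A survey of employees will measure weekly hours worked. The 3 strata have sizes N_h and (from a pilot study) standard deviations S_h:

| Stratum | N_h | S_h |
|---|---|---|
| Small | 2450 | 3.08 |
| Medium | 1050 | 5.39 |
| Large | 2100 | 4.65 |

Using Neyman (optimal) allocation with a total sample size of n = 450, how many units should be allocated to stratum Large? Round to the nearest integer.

Neyman allocation: n_h = n · N_h S_h / Σ N_i S_i, with n = 450.
  stratum Small: N_h·S_h = 2450·3.08 = 7546.00
  stratum Medium: N_h·S_h = 1050·5.39 = 5659.50
  stratum Large: N_h·S_h = 2100·4.65 = 9765.00
Σ N_h S_h = 22970.50
n for stratum Large = 450·9765.00/22970.50 = 191.300 → 191

191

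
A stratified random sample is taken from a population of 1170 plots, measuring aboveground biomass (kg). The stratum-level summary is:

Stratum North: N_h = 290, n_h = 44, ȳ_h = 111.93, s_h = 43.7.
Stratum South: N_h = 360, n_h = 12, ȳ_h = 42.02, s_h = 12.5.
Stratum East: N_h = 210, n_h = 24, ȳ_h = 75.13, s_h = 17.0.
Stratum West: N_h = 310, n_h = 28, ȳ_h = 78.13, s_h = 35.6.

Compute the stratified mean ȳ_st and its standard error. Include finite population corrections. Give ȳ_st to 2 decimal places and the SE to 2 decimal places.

ȳ_st ≈ 74.86, SE ≈ 2.59

ȳ_st = Σ W_h ȳ_h = (290·111.93 + 360·42.02 + 210·75.13 + 310·78.13)/1170 = 74.85855
V̂(ȳ_st) = Σ W_h² (1 − n_h/N_h) s_h²/n_h, with W_h = N_h/N and N = 1170:
  stratum North: (290/1170)²·(1 − 44/290)·43.7²/44 = 2.26189
  stratum South: (360/1170)²·(1 − 12/360)·12.5²/12 = 1.19165
  stratum East: (210/1170)²·(1 − 24/210)·17.0²/24 = 0.343595
  stratum West: (310/1170)²·(1 − 28/310)·35.6²/28 = 2.89055
V̂(ȳ_st) = 6.68769
SE(ȳ_st) = √6.68769 = 2.58606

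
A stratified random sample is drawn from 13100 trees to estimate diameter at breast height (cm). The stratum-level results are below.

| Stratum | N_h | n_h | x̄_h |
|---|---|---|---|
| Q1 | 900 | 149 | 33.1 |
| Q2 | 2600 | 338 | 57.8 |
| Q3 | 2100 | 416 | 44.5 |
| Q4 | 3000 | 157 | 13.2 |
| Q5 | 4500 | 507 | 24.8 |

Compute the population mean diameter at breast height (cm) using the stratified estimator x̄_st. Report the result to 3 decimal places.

x̄_st ≈ 32.421

N = Σ N_h = 13100. Stratum weights W_h = N_h/N.
x̄_st = (900·33.1 + 2600·57.8 + 2100·44.5 + 3000·13.2 + 4500·24.8) / 13100 = 32.42137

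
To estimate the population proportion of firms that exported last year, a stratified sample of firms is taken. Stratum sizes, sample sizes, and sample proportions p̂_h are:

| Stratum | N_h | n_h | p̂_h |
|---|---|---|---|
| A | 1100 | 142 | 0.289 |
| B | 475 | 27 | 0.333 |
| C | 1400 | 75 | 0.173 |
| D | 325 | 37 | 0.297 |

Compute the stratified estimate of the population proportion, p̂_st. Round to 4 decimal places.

p̂_st ≈ 0.2469

N = 3300; stratum weights W_h = N_h/N.
p̂_st = Σ W_h p̂_h = (1100·0.289 + 475·0.333 + 1400·0.173 + 325·0.297)/3300 = 0.24691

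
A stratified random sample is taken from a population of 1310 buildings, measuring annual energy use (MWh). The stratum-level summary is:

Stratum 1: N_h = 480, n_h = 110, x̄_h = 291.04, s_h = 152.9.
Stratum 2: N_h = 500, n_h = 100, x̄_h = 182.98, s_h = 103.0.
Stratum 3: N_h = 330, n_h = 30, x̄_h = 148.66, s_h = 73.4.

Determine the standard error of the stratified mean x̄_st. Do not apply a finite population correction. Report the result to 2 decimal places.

V̂(x̄_st) = Σ W_h² s_h²/n_h, with W_h = N_h/N and N = 1310:
  stratum 1: (480/1310)²·152.9²/110 = 28.534
  stratum 2: (500/1310)²·103.0²/100 = 15.4551
  stratum 3: (330/1310)²·73.4²/30 = 11.3961
V̂(x̄_st) = 55.3852
SE(x̄_st) = √55.3852 = 7.44212

SE(x̄_st) ≈ 7.44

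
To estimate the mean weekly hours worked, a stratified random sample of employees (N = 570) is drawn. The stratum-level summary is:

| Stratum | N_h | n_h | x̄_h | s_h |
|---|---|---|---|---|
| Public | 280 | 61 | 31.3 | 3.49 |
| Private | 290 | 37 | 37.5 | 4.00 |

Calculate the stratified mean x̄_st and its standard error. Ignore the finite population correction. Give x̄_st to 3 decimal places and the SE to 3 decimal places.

x̄_st = Σ W_h x̄_h = (280·31.3 + 290·37.5)/570 = 34.45439
V̂(x̄_st) = Σ W_h² s_h²/n_h, with W_h = N_h/N and N = 570:
  stratum Public: (280/570)²·3.49²/61 = 0.0481823
  stratum Private: (290/570)²·4.00²/37 = 0.111935
V̂(x̄_st) = 0.160117
SE(x̄_st) = √0.160117 = 0.400146

x̄_st ≈ 34.454, SE ≈ 0.400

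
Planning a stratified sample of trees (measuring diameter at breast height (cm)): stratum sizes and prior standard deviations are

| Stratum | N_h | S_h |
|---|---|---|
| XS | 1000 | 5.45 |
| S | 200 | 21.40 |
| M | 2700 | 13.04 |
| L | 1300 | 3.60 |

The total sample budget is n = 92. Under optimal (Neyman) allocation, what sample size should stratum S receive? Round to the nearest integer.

Neyman allocation: n_h = n · N_h S_h / Σ N_i S_i, with n = 92.
  stratum XS: N_h·S_h = 1000·5.45 = 5450.00
  stratum S: N_h·S_h = 200·21.40 = 4280.00
  stratum M: N_h·S_h = 2700·13.04 = 35208.00
  stratum L: N_h·S_h = 1300·3.60 = 4680.00
Σ N_h S_h = 49618.00
n for stratum S = 92·4280.00/49618.00 = 7.936 → 8

8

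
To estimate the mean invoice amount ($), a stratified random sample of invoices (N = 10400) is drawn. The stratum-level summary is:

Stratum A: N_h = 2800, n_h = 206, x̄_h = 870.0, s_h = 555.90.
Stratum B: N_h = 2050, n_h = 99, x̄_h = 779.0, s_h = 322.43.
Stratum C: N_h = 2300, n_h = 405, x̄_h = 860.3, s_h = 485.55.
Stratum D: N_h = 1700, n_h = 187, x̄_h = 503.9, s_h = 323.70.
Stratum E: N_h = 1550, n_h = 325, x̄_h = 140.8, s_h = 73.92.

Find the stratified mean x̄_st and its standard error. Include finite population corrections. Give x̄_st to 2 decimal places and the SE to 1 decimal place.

x̄_st = Σ W_h x̄_h = (2800·870.0 + 2050·779.0 + 2300·860.3 + 1700·503.9 + 1550·140.8)/10400 = 681.39519
V̂(x̄_st) = Σ W_h² (1 − n_h/N_h) s_h²/n_h, with W_h = N_h/N and N = 10400:
  stratum A: (2800/10400)²·(1 − 206/2800)·555.90²/206 = 100.737
  stratum B: (2050/10400)²·(1 − 99/2050)·322.43²/99 = 38.8311
  stratum C: (2300/10400)²·(1 − 405/2300)·485.55²/405 = 23.4576
  stratum D: (1700/10400)²·(1 − 187/1700)·323.70²/187 = 13.3249
  stratum E: (1550/10400)²·(1 − 325/1550)·73.92²/325 = 0.295149
V̂(x̄_st) = 176.645
SE(x̄_st) = √176.645 = 13.2908

x̄_st ≈ 681.40, SE ≈ 13.3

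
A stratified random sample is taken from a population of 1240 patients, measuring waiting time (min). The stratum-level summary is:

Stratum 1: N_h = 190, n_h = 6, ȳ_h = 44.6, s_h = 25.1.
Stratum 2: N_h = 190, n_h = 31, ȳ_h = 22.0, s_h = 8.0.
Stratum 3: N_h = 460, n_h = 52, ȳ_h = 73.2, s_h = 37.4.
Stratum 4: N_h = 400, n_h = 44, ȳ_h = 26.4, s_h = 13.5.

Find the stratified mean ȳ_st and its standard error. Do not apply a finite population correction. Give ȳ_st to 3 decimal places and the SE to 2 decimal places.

ȳ_st = Σ W_h ȳ_h = (190·44.6 + 190·22.0 + 460·73.2 + 400·26.4)/1240 = 45.87581
V̂(ȳ_st) = Σ W_h² s_h²/n_h, with W_h = N_h/N and N = 1240:
  stratum 1: (190/1240)²·25.1²/6 = 2.46524
  stratum 2: (190/1240)²·8.0²/31 = 0.048471
  stratum 3: (460/1240)²·37.4²/52 = 3.70179
  stratum 4: (400/1240)²·13.5²/44 = 0.431014
V̂(ȳ_st) = 6.64652
SE(ȳ_st) = √6.64652 = 2.57809

ȳ_st ≈ 45.876, SE ≈ 2.58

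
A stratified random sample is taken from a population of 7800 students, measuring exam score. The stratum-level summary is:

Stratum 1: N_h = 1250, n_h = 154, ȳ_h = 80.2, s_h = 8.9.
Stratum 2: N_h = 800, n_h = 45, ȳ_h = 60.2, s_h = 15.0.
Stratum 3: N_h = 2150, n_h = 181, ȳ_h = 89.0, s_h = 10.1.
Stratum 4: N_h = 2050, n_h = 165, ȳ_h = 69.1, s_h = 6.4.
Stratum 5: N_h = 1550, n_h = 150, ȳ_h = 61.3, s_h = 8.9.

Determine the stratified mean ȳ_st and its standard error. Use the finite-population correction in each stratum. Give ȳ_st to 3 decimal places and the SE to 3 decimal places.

ȳ_st = Σ W_h ȳ_h = (1250·80.2 + 800·60.2 + 2150·89.0 + 2050·69.1 + 1550·61.3)/7800 = 73.90128
V̂(ȳ_st) = Σ W_h² (1 − n_h/N_h) s_h²/n_h, with W_h = N_h/N and N = 7800:
  stratum 1: (1250/7800)²·(1 − 154/1250)·8.9²/154 = 0.0115822
  stratum 2: (800/7800)²·(1 − 45/800)·15.0²/45 = 0.0496384
  stratum 3: (2150/7800)²·(1 − 181/2150)·10.1²/181 = 0.0392156
  stratum 4: (2050/7800)²·(1 − 165/2050)·6.4²/165 = 0.0157671
  stratum 5: (1550/7800)²·(1 − 150/1550)·8.9²/150 = 0.0188347
V̂(ȳ_st) = 0.135038
SE(ȳ_st) = √0.135038 = 0.367475

ȳ_st ≈ 73.901, SE ≈ 0.367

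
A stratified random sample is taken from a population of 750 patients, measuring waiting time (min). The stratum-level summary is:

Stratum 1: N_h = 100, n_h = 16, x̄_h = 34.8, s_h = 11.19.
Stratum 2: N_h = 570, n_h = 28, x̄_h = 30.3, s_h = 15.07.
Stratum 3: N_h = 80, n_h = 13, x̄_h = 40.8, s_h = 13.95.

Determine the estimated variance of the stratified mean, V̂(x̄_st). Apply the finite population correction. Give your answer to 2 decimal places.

V̂(x̄_st) = Σ W_h² (1 − n_h/N_h) s_h²/n_h, with W_h = N_h/N and N = 750:
  stratum 1: (100/750)²·(1 − 16/100)·11.19²/16 = 0.116868
  stratum 2: (570/750)²·(1 − 28/570)·15.07²/28 = 4.45472
  stratum 3: (80/750)²·(1 − 13/80)·13.95²/13 = 0.142642
V̂(x̄_st) = 4.71423

V̂(x̄_st) ≈ 4.71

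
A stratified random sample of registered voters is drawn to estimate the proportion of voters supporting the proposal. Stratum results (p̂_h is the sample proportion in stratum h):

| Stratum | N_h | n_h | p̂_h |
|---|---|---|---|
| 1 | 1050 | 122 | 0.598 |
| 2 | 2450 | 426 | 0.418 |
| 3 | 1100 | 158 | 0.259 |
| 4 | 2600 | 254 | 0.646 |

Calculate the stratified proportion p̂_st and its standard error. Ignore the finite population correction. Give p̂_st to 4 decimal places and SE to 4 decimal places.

N = 7200; stratum weights W_h = N_h/N.
p̂_st = Σ W_h p̂_h = (1050·0.598 + 2450·0.418 + 1100·0.259 + 2600·0.646)/7200 = 0.50229
V̂(p̂_st) = Σ W_h² p̂_h(1−p̂_h)/(n_h−1):
  stratum 1: (1050/7200)²·0.598·0.402/121 = 4.22528e-05
  stratum 2: (2450/7200)²·0.418·0.582/425 = 6.62792e-05
  stratum 3: (1100/7200)²·0.259·0.741/157 = 2.85324e-05
  stratum 4: (2600/7200)²·0.646·0.354/253 = 0.000117868
V̂(p̂_st) = 0.000254933; SE = √V̂ = 0.0159666

p̂_st ≈ 0.5023, SE ≈ 0.0160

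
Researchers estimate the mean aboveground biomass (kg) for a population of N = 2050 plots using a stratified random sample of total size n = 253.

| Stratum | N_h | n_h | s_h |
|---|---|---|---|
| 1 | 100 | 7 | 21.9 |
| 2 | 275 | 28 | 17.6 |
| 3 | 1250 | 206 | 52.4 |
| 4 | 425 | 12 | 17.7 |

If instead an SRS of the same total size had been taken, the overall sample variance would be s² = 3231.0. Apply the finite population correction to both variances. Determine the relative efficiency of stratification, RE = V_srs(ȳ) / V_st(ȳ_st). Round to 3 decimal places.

RE ≈ 2.013

V̂(ȳ_st) = Σ W_h² (1 − n_h/N_h) s_h²/n_h, with W_h = N_h/N and N = 2050:
  stratum 1: (100/2050)²·(1 − 7/100)·21.9²/7 = 0.151623
  stratum 2: (275/2050)²·(1 − 28/275)·17.6²/28 = 0.178809
  stratum 3: (1250/2050)²·(1 − 206/1250)·52.4²/206 = 4.13903
  stratum 4: (425/2050)²·(1 − 12/425)·17.7²/12 = 1.09043
V_st = 5.55988
V_srs = (1 − 253/2050)·3231.0/253 = 11.1947
Relative efficiency = V_srs / V_st = 11.1947/5.55988 = 2.0135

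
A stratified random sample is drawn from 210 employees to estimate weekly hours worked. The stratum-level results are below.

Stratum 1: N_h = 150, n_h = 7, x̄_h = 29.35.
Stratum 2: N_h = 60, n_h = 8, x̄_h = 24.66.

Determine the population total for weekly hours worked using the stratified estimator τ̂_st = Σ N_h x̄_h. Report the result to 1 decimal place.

τ̂_st = Σ N_h x̄_h = 150·29.35 + 60·24.66 = 5882.1

τ̂_st ≈ 5882.1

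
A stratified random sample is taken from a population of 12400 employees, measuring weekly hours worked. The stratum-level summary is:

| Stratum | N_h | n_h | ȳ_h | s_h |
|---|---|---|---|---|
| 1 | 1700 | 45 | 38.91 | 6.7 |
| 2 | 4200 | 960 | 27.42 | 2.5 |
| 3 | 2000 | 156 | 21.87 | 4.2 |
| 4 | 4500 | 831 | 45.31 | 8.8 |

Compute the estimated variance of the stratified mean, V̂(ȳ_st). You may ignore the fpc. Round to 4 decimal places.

V̂(ȳ_st) ≈ 0.0347

V̂(ȳ_st) = Σ W_h² s_h²/n_h, with W_h = N_h/N and N = 12400:
  stratum 1: (1700/12400)²·6.7²/45 = 0.0187496
  stratum 2: (4200/12400)²·2.5²/960 = 0.000746903
  stratum 3: (2000/12400)²·4.2²/156 = 0.00294165
  stratum 4: (4500/12400)²·8.8²/831 = 0.0122729
V̂(ȳ_st) = 0.034711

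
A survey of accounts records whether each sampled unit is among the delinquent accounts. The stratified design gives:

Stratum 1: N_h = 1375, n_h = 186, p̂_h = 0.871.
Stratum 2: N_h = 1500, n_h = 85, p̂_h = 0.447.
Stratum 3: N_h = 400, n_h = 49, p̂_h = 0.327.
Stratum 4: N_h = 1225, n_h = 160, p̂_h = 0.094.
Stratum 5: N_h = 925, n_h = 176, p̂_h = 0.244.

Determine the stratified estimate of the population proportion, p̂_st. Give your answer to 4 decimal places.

N = 5425; stratum weights W_h = N_h/N.
p̂_st = Σ W_h p̂_h = (1375·0.871 + 1500·0.447 + 400·0.327 + 1225·0.094 + 925·0.244)/5425 = 0.43129

p̂_st ≈ 0.4313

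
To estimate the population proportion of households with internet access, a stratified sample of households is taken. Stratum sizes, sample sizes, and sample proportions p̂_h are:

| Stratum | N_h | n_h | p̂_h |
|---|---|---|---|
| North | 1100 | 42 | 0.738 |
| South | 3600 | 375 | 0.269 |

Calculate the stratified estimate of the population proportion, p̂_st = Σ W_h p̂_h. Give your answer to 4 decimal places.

p̂_st ≈ 0.3788

N = 4700; stratum weights W_h = N_h/N.
p̂_st = Σ W_h p̂_h = (1100·0.738 + 3600·0.269)/4700 = 0.37877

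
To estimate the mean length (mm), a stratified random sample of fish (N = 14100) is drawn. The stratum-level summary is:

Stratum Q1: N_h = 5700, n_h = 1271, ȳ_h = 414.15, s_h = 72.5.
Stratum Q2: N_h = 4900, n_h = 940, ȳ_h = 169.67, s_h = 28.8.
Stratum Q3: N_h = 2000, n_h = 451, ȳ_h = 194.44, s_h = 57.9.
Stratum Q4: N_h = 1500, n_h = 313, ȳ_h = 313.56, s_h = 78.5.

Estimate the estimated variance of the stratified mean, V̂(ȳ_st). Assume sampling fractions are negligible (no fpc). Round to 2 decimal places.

V̂(ȳ_st) ≈ 1.15

V̂(ȳ_st) = Σ W_h² s_h²/n_h, with W_h = N_h/N and N = 14100:
  stratum Q1: (5700/14100)²·72.5²/1271 = 0.675837
  stratum Q2: (4900/14100)²·28.8²/940 = 0.106564
  stratum Q3: (2000/14100)²·57.9²/451 = 0.149555
  stratum Q4: (1500/14100)²·78.5²/313 = 0.222812
V̂(ȳ_st) = 1.15477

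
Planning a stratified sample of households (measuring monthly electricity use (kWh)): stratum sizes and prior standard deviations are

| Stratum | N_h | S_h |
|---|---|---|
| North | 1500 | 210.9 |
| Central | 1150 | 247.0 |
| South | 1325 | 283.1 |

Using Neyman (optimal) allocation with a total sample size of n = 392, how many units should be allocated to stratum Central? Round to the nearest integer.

114

Neyman allocation: n_h = n · N_h S_h / Σ N_i S_i, with n = 392.
  stratum North: N_h·S_h = 1500·210.9 = 316350.00
  stratum Central: N_h·S_h = 1150·247.0 = 284050.00
  stratum South: N_h·S_h = 1325·283.1 = 375107.50
Σ N_h S_h = 975507.50
n for stratum Central = 392·284050.00/975507.50 = 114.143 → 114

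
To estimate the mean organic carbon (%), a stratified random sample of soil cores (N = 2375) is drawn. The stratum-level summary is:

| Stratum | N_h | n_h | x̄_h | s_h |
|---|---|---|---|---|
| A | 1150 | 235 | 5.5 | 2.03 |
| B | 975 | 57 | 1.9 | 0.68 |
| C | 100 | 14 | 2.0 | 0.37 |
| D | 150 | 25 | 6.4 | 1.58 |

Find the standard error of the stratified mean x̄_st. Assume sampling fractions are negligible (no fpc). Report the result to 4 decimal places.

SE(x̄_st) ≈ 0.0768

V̂(x̄_st) = Σ W_h² s_h²/n_h, with W_h = N_h/N and N = 2375:
  stratum A: (1150/2375)²·2.03²/235 = 0.00411143
  stratum B: (975/2375)²·0.68²/57 = 0.00136718
  stratum C: (100/2375)²·0.37²/14 = 1.7336e-05
  stratum D: (150/2375)²·1.58²/25 = 0.000398318
V̂(x̄_st) = 0.00589426
SE(x̄_st) = √0.00589426 = 0.0767741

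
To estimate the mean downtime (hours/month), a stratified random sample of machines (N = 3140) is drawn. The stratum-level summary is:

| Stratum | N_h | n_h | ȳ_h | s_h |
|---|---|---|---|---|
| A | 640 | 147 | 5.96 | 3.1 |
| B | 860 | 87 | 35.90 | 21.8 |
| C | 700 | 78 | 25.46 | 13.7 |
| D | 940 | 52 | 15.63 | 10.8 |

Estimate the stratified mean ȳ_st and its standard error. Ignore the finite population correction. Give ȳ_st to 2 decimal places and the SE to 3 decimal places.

ȳ_st ≈ 21.40, SE ≈ 0.856

ȳ_st = Σ W_h ȳ_h = (640·5.96 + 860·35.90 + 700·25.46 + 940·15.63)/3140 = 21.40210
V̂(ȳ_st) = Σ W_h² s_h²/n_h, with W_h = N_h/N and N = 3140:
  stratum A: (640/3140)²·3.1²/147 = 0.00271586
  stratum B: (860/3140)²·21.8²/87 = 0.409762
  stratum C: (700/3140)²·13.7²/78 = 0.119587
  stratum D: (940/3140)²·10.8²/52 = 0.201021
V̂(ȳ_st) = 0.733085
SE(ȳ_st) = √0.733085 = 0.856204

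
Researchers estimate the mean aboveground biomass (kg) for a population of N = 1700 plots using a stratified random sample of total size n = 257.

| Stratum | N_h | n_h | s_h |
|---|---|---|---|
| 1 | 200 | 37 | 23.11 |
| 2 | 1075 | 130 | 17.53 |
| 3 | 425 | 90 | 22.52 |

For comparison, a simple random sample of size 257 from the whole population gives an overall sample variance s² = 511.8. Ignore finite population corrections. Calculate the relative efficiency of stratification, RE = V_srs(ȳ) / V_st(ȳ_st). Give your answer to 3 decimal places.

V̂(ȳ_st) = Σ W_h² s_h²/n_h, with W_h = N_h/N and N = 1700:
  stratum 1: (200/1700)²·23.11²/37 = 0.199784
  stratum 2: (1075/1700)²·17.53²/130 = 0.945235
  stratum 3: (425/1700)²·22.52²/90 = 0.352188
V_st = 1.49721
V_srs = s²/n = 511.8/257 = 1.99144
Relative efficiency = V_srs / V_st = 1.99144/1.49721 = 1.3301

RE ≈ 1.330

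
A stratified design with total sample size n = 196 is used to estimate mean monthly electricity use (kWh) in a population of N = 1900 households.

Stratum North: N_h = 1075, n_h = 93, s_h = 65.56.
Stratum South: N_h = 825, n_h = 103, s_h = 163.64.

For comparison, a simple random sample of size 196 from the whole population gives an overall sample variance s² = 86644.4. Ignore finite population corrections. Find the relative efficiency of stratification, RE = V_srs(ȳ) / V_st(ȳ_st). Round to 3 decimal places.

RE ≈ 6.928

V̂(ȳ_st) = Σ W_h² s_h²/n_h, with W_h = N_h/N and N = 1900:
  stratum North: (1075/1900)²·65.56²/93 = 14.7946
  stratum South: (825/1900)²·163.64²/103 = 49.0165
V_st = 63.8112
V_srs = s²/n = 86644.4/196 = 442.063
Relative efficiency = V_srs / V_st = 442.063/63.8112 = 6.9277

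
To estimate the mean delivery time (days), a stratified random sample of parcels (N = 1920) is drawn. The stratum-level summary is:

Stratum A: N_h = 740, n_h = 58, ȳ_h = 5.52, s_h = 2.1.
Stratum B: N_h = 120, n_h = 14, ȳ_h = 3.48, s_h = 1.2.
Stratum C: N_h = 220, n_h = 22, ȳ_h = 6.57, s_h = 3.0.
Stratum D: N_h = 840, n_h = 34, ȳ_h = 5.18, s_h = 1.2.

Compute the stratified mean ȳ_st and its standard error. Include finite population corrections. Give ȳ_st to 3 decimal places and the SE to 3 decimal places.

ȳ_st ≈ 5.364, SE ≈ 0.153

ȳ_st = Σ W_h ȳ_h = (740·5.52 + 120·3.48 + 220·6.57 + 840·5.18)/1920 = 5.36406
V̂(ȳ_st) = Σ W_h² (1 − n_h/N_h) s_h²/n_h, with W_h = N_h/N and N = 1920:
  stratum A: (740/1920)²·(1 − 58/740)·2.1²/58 = 0.0104094
  stratum B: (120/1920)²·(1 − 14/120)·1.2²/14 = 0.000354911
  stratum C: (220/1920)²·(1 − 22/220)·3.0²/22 = 0.00483398
  stratum D: (840/1920)²·(1 − 34/840)·1.2²/34 = 0.00777849
V̂(ȳ_st) = 0.0233768
SE(ȳ_st) = √0.0233768 = 0.152895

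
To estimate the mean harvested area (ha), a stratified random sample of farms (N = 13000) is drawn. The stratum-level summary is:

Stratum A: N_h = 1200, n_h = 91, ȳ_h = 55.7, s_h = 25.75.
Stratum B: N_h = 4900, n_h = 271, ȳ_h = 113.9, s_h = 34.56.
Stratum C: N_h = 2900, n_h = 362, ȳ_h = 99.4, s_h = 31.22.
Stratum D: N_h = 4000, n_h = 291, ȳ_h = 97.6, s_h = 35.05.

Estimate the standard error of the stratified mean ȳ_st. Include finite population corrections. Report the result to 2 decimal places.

V̂(ȳ_st) = Σ W_h² (1 − n_h/N_h) s_h²/n_h, with W_h = N_h/N and N = 13000:
  stratum A: (1200/13000)²·(1 − 91/1200)·25.75²/91 = 0.0573772
  stratum B: (4900/13000)²·(1 − 271/4900)·34.56²/271 = 0.591527
  stratum C: (2900/13000)²·(1 − 362/2900)·31.22²/362 = 0.117263
  stratum D: (4000/13000)²·(1 − 291/4000)·35.05²/291 = 0.370607
V̂(ȳ_st) = 1.13677
SE(ȳ_st) = √1.13677 = 1.0662

SE(ȳ_st) ≈ 1.07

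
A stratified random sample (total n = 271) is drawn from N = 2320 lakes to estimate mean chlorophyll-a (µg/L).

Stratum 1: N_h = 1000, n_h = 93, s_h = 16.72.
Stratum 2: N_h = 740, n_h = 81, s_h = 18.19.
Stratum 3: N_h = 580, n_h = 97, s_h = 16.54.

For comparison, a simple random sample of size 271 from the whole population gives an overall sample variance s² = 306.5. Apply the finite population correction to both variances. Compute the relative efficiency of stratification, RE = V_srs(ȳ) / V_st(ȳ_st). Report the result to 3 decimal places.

RE ≈ 0.976

V̂(ȳ_st) = Σ W_h² (1 − n_h/N_h) s_h²/n_h, with W_h = N_h/N and N = 2320:
  stratum 1: (1000/2320)²·(1 − 93/1000)·16.72²/93 = 0.506548
  stratum 2: (740/2320)²·(1 − 81/740)·18.19²/81 = 0.370102
  stratum 3: (580/2320)²·(1 − 97/580)·16.54²/97 = 0.146791
V_st = 1.02344
V_srs = (1 − 271/2320)·306.5/271 = 0.998884
Relative efficiency = V_srs / V_st = 0.998884/1.02344 = 0.9760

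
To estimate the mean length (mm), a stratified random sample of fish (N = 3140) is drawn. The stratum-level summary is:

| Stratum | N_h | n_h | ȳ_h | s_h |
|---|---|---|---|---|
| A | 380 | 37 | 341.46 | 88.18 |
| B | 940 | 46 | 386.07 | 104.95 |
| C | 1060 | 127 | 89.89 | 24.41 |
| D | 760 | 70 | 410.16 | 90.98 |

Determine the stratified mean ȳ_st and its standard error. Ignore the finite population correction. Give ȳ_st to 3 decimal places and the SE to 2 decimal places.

ȳ_st ≈ 286.518, SE ≈ 5.66

ȳ_st = Σ W_h ȳ_h = (380·341.46 + 940·386.07 + 1060·89.89 + 760·410.16)/3140 = 286.51771
V̂(ȳ_st) = Σ W_h² s_h²/n_h, with W_h = N_h/N and N = 3140:
  stratum A: (380/3140)²·88.18²/37 = 3.07784
  stratum B: (940/3140)²·104.95²/46 = 21.4587
  stratum C: (1060/3140)²·24.41²/127 = 0.534668
  stratum D: (760/3140)²·90.98²/70 = 6.92726
V̂(ȳ_st) = 31.9985
SE(ȳ_st) = √31.9985 = 5.65672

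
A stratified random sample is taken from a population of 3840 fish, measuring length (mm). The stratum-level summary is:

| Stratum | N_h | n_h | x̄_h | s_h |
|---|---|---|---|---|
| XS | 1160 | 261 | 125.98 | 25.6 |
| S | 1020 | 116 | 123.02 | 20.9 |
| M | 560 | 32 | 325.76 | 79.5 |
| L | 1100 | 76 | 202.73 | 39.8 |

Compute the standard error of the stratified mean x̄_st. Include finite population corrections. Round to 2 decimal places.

V̂(x̄_st) = Σ W_h² (1 − n_h/N_h) s_h²/n_h, with W_h = N_h/N and N = 3840:
  stratum XS: (1160/3840)²·(1 − 261/1160)·25.6²/261 = 0.17758
  stratum S: (1020/3840)²·(1 − 116/1020)·20.9²/116 = 0.235473
  stratum M: (560/3840)²·(1 − 32/560)·79.5²/32 = 3.96044
  stratum L: (1100/3840)²·(1 − 76/1100)·39.8²/76 = 1.59215
V̂(x̄_st) = 5.96564
SE(x̄_st) = √5.96564 = 2.44247

SE(x̄_st) ≈ 2.44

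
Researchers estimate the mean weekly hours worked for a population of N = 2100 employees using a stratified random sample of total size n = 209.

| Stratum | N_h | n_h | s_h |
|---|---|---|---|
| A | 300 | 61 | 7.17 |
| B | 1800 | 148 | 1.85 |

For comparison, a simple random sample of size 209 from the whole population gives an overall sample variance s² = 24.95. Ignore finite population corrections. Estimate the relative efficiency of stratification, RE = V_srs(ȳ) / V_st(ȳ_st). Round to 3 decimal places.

RE ≈ 3.492

V̂(ȳ_st) = Σ W_h² s_h²/n_h, with W_h = N_h/N and N = 2100:
  stratum A: (300/2100)²·7.17²/61 = 0.0171994
  stratum B: (1800/2100)²·1.85²/148 = 0.0169898
V_st = 0.0341892
V_srs = s²/n = 24.95/209 = 0.119378
Relative efficiency = V_srs / V_st = 0.119378/0.0341892 = 3.4917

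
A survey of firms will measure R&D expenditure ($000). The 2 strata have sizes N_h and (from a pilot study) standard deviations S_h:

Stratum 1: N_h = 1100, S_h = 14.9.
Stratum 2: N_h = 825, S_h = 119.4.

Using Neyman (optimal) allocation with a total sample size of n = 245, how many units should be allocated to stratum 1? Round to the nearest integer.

35

Neyman allocation: n_h = n · N_h S_h / Σ N_i S_i, with n = 245.
  stratum 1: N_h·S_h = 1100·14.9 = 16390.00
  stratum 2: N_h·S_h = 825·119.4 = 98505.00
Σ N_h S_h = 114895.00
n for stratum 1 = 245·16390.00/114895.00 = 34.950 → 35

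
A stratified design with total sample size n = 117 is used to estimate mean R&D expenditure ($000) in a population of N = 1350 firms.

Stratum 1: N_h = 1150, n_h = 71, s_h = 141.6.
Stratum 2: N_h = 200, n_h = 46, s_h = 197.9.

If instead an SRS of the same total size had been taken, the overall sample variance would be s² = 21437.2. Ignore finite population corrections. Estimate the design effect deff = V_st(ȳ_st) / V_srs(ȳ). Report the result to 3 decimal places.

V̂(ȳ_st) = Σ W_h² s_h²/n_h, with W_h = N_h/N and N = 1350:
  stratum 1: (1150/1350)²·141.6²/71 = 204.926
  stratum 2: (200/1350)²·197.9²/46 = 18.6864
V_st = 223.612
V_srs = s²/n = 21437.2/117 = 183.224
deff = V_st / V_srs = 223.612/183.224 = 1.2204

deff ≈ 1.220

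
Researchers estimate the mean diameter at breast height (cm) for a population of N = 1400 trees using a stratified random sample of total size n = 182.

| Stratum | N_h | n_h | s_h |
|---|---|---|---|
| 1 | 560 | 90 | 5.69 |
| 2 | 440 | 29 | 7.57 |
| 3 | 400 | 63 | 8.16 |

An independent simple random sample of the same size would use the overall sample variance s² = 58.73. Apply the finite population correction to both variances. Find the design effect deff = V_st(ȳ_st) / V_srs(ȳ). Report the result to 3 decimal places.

V̂(ȳ_st) = Σ W_h² (1 − n_h/N_h) s_h²/n_h, with W_h = N_h/N and N = 1400:
  stratum 1: (560/1400)²·(1 − 90/560)·5.69²/90 = 0.0483072
  stratum 2: (440/1400)²·(1 − 29/440)·7.57²/29 = 0.182319
  stratum 3: (400/1400)²·(1 − 63/400)·8.16²/63 = 0.0726898
V_st = 0.303316
V_srs = (1 − 182/1400)·58.73/182 = 0.280742
deff = V_st / V_srs = 0.303316/0.280742 = 1.0804

deff ≈ 1.080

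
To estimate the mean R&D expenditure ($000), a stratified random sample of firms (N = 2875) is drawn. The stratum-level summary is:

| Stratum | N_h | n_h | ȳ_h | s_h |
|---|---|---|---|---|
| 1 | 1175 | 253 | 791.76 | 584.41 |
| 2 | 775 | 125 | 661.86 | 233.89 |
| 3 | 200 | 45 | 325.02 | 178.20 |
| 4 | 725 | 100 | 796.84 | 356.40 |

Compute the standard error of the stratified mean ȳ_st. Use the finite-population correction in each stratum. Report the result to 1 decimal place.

SE(ȳ_st) ≈ 16.6

V̂(ȳ_st) = Σ W_h² (1 − n_h/N_h) s_h²/n_h, with W_h = N_h/N and N = 2875:
  stratum 1: (1175/2875)²·(1 − 253/1175)·584.41²/253 = 176.933
  stratum 2: (775/2875)²·(1 − 125/775)·233.89²/125 = 26.6718
  stratum 3: (200/2875)²·(1 − 45/200)·178.20²/45 = 2.6466
  stratum 4: (725/2875)²·(1 − 100/725)·356.40²/100 = 69.6334
V̂(ȳ_st) = 275.884
SE(ȳ_st) = √275.884 = 16.6098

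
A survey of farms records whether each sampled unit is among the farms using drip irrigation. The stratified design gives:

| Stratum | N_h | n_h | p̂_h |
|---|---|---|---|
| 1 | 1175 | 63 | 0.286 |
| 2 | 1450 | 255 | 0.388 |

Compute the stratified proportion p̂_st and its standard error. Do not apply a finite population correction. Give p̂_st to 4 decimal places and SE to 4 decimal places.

N = 2625; stratum weights W_h = N_h/N.
p̂_st = Σ W_h p̂_h = (1175·0.286 + 1450·0.388)/2625 = 0.34234
V̂(p̂_st) = Σ W_h² p̂_h(1−p̂_h)/(n_h−1):
  stratum 1: (1175/2625)²·0.286·0.714/62 = 0.000659918
  stratum 2: (1450/2625)²·0.388·0.612/254 = 0.000285251
V̂(p̂_st) = 0.000945168; SE = √V̂ = 0.0307436

p̂_st ≈ 0.3423, SE ≈ 0.0307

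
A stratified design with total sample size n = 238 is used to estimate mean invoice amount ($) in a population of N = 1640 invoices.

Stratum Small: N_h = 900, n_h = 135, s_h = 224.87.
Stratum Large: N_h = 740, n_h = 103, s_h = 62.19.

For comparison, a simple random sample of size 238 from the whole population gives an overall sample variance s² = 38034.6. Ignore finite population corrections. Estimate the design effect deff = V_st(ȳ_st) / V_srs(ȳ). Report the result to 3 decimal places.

V̂(ȳ_st) = Σ W_h² s_h²/n_h, with W_h = N_h/N and N = 1640:
  stratum Small: (900/1640)²·224.87²/135 = 112.805
  stratum Large: (740/1640)²·62.19²/103 = 7.64504
V_st = 120.45
V_srs = s²/n = 38034.6/238 = 159.809
deff = V_st / V_srs = 120.45/159.809 = 0.7537

deff ≈ 0.754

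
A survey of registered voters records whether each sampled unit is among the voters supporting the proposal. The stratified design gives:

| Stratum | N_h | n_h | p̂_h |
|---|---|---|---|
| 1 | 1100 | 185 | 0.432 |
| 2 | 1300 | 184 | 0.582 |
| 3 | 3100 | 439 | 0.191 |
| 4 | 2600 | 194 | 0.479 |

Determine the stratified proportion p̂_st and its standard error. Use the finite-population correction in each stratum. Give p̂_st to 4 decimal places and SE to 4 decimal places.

N = 8100; stratum weights W_h = N_h/N.
p̂_st = Σ W_h p̂_h = (1100·0.432 + 1300·0.582 + 3100·0.191 + 2600·0.479)/8100 = 0.37893
V̂(p̂_st) = Σ W_h² (1 − n_h/N_h) p̂_h(1−p̂_h)/(n_h−1):
  stratum 1: (1100/8100)²·(1 − 185/1100)·0.432·0.568/184 = 2.04578e-05
  stratum 2: (1300/8100)²·(1 − 184/1300)·0.582·0.418/183 = 2.93958e-05
  stratum 3: (3100/8100)²·(1 − 439/3100)·0.191·0.809/438 = 4.43552e-05
  stratum 4: (2600/8100)²·(1 − 194/2600)·0.479·0.521/193 = 0.000123286
V̂(p̂_st) = 0.000217495; SE = √V̂ = 0.0147477

p̂_st ≈ 0.3789, SE ≈ 0.0147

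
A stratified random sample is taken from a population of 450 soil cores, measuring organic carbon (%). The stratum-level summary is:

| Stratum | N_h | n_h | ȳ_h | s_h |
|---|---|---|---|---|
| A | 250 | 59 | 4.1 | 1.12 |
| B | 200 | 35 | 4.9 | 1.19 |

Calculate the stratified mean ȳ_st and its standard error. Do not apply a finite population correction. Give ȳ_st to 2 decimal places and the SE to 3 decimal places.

ȳ_st ≈ 4.46, SE ≈ 0.121

ȳ_st = Σ W_h ȳ_h = (250·4.1 + 200·4.9)/450 = 4.45556
V̂(ȳ_st) = Σ W_h² s_h²/n_h, with W_h = N_h/N and N = 450:
  stratum A: (250/450)²·1.12²/59 = 0.00656204
  stratum B: (200/450)²·1.19²/35 = 0.0079921
V̂(ȳ_st) = 0.0145541
SE(ȳ_st) = √0.0145541 = 0.120641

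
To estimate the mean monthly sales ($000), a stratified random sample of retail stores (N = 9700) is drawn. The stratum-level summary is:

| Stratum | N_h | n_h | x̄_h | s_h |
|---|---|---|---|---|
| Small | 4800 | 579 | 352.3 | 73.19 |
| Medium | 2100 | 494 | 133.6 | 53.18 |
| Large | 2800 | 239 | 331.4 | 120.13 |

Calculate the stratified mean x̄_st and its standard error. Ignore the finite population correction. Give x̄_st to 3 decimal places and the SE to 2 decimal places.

x̄_st ≈ 298.920, SE ≈ 2.75

x̄_st = Σ W_h x̄_h = (4800·352.3 + 2100·133.6 + 2800·331.4)/9700 = 298.91959
V̂(x̄_st) = Σ W_h² s_h²/n_h, with W_h = N_h/N and N = 9700:
  stratum Small: (4800/9700)²·73.19²/579 = 2.2655
  stratum Medium: (2100/9700)²·53.18²/494 = 0.268327
  stratum Large: (2800/9700)²·120.13²/239 = 5.03127
V̂(x̄_st) = 7.5651
SE(x̄_st) = √7.5651 = 2.75047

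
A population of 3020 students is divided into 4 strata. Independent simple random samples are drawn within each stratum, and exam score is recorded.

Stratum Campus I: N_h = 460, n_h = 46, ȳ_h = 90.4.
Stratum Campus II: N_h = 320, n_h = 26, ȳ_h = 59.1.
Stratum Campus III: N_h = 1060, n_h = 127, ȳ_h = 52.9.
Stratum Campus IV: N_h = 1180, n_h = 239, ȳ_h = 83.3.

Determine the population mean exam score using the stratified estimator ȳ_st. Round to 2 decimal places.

N = Σ N_h = 3020. Stratum weights W_h = N_h/N.
ȳ_st = (460·90.4 + 320·59.1 + 1060·52.9 + 1180·83.3) / 3020 = 71.1470

ȳ_st ≈ 71.15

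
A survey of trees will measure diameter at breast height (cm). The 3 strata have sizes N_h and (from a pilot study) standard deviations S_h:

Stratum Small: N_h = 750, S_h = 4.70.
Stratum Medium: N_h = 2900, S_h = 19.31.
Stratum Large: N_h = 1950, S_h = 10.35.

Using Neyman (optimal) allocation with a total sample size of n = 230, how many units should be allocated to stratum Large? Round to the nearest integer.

58

Neyman allocation: n_h = n · N_h S_h / Σ N_i S_i, with n = 230.
  stratum Small: N_h·S_h = 750·4.70 = 3525.00
  stratum Medium: N_h·S_h = 2900·19.31 = 55999.00
  stratum Large: N_h·S_h = 1950·10.35 = 20182.50
Σ N_h S_h = 79706.50
n for stratum Large = 230·20182.50/79706.50 = 58.238 → 58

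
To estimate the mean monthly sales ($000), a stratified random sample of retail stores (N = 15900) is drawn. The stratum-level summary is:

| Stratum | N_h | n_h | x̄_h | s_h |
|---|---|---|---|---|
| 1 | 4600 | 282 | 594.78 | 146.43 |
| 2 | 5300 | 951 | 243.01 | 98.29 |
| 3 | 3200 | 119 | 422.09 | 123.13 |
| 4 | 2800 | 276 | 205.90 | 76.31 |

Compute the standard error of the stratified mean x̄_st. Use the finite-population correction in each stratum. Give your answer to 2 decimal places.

SE(x̄_st) ≈ 3.53

V̂(x̄_st) = Σ W_h² (1 − n_h/N_h) s_h²/n_h, with W_h = N_h/N and N = 15900:
  stratum 1: (4600/15900)²·(1 − 282/4600)·146.43²/282 = 5.97389
  stratum 2: (5300/15900)²·(1 − 951/5300)·98.29²/951 = 0.926209
  stratum 3: (3200/15900)²·(1 − 119/3200)·123.13²/119 = 4.96853
  stratum 4: (2800/15900)²·(1 − 276/2800)·76.31²/276 = 0.589803
V̂(x̄_st) = 12.4584
SE(x̄_st) = √12.4584 = 3.52965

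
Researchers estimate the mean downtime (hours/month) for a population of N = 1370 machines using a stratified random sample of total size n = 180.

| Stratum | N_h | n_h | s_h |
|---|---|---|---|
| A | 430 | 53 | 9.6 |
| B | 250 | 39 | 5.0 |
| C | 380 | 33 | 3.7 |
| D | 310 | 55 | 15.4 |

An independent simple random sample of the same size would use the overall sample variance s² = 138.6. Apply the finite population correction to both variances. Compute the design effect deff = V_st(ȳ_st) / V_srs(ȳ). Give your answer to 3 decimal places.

V̂(ȳ_st) = Σ W_h² (1 − n_h/N_h) s_h²/n_h, with W_h = N_h/N and N = 1370:
  stratum A: (430/1370)²·(1 − 53/430)·9.6²/53 = 0.150188
  stratum B: (250/1370)²·(1 − 39/250)·5.0²/39 = 0.0180159
  stratum C: (380/1370)²·(1 − 33/380)·3.7²/33 = 0.0291448
  stratum D: (310/1370)²·(1 − 55/310)·15.4²/55 = 0.18161
V_st = 0.378959
V_srs = (1 − 180/1370)·138.6/180 = 0.668832
deff = V_st / V_srs = 0.378959/0.668832 = 0.5666

deff ≈ 0.567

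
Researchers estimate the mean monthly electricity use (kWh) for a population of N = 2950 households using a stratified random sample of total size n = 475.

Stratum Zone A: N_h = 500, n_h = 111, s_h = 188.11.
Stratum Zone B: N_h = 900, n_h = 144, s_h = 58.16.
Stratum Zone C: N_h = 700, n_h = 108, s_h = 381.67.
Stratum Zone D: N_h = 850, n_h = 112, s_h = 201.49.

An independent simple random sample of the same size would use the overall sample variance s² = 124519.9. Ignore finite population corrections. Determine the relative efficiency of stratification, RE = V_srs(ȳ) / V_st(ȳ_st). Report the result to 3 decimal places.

V̂(ȳ_st) = Σ W_h² s_h²/n_h, with W_h = N_h/N and N = 2950:
  stratum Zone A: (500/2950)²·188.11²/111 = 9.15792
  stratum Zone B: (900/2950)²·58.16²/144 = 2.18639
  stratum Zone C: (700/2950)²·381.67²/108 = 75.9459
  stratum Zone D: (850/2950)²·201.49²/112 = 30.0942
V_st = 117.384
V_srs = s²/n = 124519.9/475 = 262.147
Relative efficiency = V_srs / V_st = 262.147/117.384 = 2.2332

RE ≈ 2.233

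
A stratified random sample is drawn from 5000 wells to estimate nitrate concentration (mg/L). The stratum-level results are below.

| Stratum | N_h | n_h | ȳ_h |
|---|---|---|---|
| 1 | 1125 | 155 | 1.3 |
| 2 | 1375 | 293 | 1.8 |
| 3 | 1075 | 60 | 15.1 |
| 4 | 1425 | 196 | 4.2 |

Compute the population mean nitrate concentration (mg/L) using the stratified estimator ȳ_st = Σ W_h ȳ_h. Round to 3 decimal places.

N = Σ N_h = 5000. Stratum weights W_h = N_h/N.
ȳ_st = (1125·1.3 + 1375·1.8 + 1075·15.1 + 1425·4.2) / 5000 = 5.23100

ȳ_st ≈ 5.231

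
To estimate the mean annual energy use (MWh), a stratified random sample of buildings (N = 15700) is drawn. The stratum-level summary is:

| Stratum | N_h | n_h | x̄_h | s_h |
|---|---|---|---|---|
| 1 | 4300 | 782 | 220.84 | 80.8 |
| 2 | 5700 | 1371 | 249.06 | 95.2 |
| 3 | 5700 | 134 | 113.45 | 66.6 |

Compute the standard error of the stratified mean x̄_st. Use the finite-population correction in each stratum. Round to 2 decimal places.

V̂(x̄_st) = Σ W_h² (1 − n_h/N_h) s_h²/n_h, with W_h = N_h/N and N = 15700:
  stratum 1: (4300/15700)²·(1 − 782/4300)·80.8²/782 = 0.512367
  stratum 2: (5700/15700)²·(1 − 1371/5700)·95.2²/1371 = 0.661759
  stratum 3: (5700/15700)²·(1 − 134/5700)·66.6²/134 = 4.26052
V̂(x̄_st) = 5.43464
SE(x̄_st) = √5.43464 = 2.33123

SE(x̄_st) ≈ 2.33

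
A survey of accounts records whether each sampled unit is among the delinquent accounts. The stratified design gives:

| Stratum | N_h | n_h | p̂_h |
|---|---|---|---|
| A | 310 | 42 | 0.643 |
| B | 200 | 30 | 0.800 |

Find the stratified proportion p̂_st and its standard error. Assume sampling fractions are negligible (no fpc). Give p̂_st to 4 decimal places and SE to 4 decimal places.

N = 510; stratum weights W_h = N_h/N.
p̂_st = Σ W_h p̂_h = (310·0.643 + 200·0.800)/510 = 0.70457
V̂(p̂_st) = Σ W_h² p̂_h(1−p̂_h)/(n_h−1):
  stratum A: (310/510)²·0.643·0.357/41 = 0.00206861
  stratum B: (200/510)²·0.800·0.200/29 = 0.00084848
V̂(p̂_st) = 0.00291709; SE = √V̂ = 0.0540101

p̂_st ≈ 0.7046, SE ≈ 0.0540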